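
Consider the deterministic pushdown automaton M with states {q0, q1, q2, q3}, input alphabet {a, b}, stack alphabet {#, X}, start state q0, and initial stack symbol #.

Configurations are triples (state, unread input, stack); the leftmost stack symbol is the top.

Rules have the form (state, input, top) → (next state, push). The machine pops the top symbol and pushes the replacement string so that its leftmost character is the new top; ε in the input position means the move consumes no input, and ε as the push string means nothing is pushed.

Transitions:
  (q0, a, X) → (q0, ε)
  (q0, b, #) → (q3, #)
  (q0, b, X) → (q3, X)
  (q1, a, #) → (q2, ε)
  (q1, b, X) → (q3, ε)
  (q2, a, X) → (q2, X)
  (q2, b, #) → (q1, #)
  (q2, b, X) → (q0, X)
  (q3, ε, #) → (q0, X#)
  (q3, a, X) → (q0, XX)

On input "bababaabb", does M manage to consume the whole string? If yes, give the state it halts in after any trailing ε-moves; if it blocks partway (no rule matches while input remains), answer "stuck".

stuck

(q0, bababaabb, #)
  read b, top #: go to q3, push # → (q3, ababaabb, #)
  ε-move, top #: go to q0, push X# → (q0, ababaabb, X#)
  read a, top X: go to q0, push ε → (q0, babaabb, #)
  read b, top #: go to q3, push # → (q3, abaabb, #)
  ε-move, top #: go to q0, push X# → (q0, abaabb, X#)
  read a, top X: go to q0, push ε → (q0, baabb, #)
  read b, top #: go to q3, push # → (q3, aabb, #)
  ε-move, top #: go to q0, push X# → (q0, aabb, X#)
  read a, top X: go to q0, push ε → (q0, abb, #)
No transition for (q0, a, top #); M blocks with input abb remaining.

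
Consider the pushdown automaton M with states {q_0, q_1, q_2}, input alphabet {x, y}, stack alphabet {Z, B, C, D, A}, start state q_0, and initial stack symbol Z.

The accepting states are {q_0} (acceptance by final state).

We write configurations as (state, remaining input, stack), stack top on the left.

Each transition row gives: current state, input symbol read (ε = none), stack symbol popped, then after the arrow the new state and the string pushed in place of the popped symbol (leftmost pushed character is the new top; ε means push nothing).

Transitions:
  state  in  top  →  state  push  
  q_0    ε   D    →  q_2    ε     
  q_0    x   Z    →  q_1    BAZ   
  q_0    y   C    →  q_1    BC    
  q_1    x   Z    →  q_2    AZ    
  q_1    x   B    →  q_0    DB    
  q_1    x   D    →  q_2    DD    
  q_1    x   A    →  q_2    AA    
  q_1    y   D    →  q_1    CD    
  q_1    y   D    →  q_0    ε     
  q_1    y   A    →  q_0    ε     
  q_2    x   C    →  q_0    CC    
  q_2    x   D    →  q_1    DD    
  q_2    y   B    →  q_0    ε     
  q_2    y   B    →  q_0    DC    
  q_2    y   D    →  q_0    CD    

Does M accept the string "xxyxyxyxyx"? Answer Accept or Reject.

Accept

One accepting computation: (q_0, xxyxyxyxyx, Z) ⊢ (q_1, xyxyxyxyx, BAZ) ⊢ (q_0, yxyxyxyx, DBAZ) ⊢ (q_2, yxyxyxyx, BAZ) ⊢ (q_0, xyxyxyx, DCAZ) ⊢ (q_2, xyxyxyx, CAZ) ⊢ (q_0, yxyxyx, CCAZ) ⊢ (q_1, xyxyx, BCCAZ) ⊢ (q_0, yxyx, DBCCAZ) ⊢ (q_2, yxyx, BCCAZ) ⊢ (q_0, xyx, DCCCAZ) ⊢ (q_2, xyx, CCCAZ) ⊢ (q_0, yx, CCCCAZ) ⊢ (q_1, x, BCCCCAZ) ⊢ (q_0, ε, DBCCCCAZ)
All input consumed and state q_0 ∈ F.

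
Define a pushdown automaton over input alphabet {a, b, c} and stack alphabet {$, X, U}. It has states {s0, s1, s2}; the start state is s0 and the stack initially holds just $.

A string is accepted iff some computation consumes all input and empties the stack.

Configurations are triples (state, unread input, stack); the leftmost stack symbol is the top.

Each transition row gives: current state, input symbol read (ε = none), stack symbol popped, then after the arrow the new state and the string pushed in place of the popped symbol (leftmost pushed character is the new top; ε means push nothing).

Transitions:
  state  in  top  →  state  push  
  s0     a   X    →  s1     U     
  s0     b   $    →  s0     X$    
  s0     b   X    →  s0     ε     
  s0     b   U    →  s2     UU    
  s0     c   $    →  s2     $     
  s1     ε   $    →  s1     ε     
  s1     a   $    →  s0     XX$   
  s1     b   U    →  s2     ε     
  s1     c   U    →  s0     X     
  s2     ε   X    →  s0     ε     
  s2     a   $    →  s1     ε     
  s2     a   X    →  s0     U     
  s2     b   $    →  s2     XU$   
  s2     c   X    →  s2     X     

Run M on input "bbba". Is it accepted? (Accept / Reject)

No computation consumes all input and empties the stack.

Reject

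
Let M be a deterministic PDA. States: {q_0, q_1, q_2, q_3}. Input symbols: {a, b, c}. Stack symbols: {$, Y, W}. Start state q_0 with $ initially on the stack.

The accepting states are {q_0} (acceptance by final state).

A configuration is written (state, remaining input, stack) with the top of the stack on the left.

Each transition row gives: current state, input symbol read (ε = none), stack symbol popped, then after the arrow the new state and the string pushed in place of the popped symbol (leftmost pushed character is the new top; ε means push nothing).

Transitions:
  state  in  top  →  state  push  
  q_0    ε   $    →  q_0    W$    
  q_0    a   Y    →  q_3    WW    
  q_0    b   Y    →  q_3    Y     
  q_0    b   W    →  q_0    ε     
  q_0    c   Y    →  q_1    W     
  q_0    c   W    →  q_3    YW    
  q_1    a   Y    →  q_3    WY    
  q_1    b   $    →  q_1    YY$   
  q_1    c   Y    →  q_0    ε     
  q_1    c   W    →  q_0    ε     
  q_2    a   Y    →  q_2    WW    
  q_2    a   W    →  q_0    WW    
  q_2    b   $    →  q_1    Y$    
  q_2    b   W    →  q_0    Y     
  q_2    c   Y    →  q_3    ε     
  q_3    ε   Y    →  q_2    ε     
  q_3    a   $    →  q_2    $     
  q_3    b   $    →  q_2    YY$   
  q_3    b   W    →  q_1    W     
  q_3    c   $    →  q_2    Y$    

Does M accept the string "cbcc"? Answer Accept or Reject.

Accept

(q_0, cbcc, $)
  ε-move, top $: go to q_0, push W$ → (q_0, cbcc, W$)
  read c, top W: go to q_3, push YW → (q_3, bcc, YW$)
  ε-move, top Y: go to q_2, push ε → (q_2, bcc, W$)
  read b, top W: go to q_0, push Y → (q_0, cc, Y$)
  read c, top Y: go to q_1, push W → (q_1, c, W$)
  read c, top W: go to q_0, push ε → (q_0, ε, $)
All input consumed; state q_0 ∈ F.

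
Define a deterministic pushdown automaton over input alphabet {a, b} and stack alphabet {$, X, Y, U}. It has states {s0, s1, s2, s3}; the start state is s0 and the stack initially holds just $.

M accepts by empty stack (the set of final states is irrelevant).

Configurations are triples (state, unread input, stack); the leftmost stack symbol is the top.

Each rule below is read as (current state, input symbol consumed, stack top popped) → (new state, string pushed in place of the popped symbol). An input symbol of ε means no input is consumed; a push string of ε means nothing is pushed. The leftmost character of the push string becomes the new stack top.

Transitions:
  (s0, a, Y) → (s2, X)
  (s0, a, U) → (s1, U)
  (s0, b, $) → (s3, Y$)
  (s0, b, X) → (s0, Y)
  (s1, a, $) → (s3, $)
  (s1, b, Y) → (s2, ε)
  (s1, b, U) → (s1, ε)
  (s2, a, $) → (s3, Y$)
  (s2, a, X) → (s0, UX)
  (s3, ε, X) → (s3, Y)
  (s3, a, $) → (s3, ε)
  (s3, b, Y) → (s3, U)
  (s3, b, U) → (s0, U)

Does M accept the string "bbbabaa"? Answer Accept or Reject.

(s0, bbbabaa, $) ⊢ (s3, bbabaa, Y$) ⊢ (s3, babaa, U$) ⊢ (s0, abaa, U$) ⊢ (s1, baa, U$) ⊢ (s1, aa, $) ⊢ (s3, a, $) ⊢ (s3, ε, ε)
All input consumed and the stack is empty.

Accept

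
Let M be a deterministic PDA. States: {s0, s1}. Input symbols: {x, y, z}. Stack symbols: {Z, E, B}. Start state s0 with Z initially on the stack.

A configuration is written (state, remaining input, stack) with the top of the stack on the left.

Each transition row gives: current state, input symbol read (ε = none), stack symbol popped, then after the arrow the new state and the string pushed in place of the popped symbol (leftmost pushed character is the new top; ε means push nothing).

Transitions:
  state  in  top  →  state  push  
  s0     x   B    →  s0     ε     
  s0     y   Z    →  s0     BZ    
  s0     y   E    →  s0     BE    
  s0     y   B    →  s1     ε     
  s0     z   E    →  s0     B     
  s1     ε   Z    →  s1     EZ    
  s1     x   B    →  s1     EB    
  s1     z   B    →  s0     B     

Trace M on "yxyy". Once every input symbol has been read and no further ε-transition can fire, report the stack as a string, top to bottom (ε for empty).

EZ

(s0, yxyy, Z)
  read y, top Z: go to s0, push BZ → (s0, xyy, BZ)
  read x, top B: go to s0, push ε → (s0, yy, Z)
  read y, top Z: go to s0, push BZ → (s0, y, BZ)
  read y, top B: go to s1, push ε → (s1, ε, Z)
  ε-move, top Z: go to s1, push EZ → (s1, ε, EZ)
All input consumed in state s1 with stack EZ.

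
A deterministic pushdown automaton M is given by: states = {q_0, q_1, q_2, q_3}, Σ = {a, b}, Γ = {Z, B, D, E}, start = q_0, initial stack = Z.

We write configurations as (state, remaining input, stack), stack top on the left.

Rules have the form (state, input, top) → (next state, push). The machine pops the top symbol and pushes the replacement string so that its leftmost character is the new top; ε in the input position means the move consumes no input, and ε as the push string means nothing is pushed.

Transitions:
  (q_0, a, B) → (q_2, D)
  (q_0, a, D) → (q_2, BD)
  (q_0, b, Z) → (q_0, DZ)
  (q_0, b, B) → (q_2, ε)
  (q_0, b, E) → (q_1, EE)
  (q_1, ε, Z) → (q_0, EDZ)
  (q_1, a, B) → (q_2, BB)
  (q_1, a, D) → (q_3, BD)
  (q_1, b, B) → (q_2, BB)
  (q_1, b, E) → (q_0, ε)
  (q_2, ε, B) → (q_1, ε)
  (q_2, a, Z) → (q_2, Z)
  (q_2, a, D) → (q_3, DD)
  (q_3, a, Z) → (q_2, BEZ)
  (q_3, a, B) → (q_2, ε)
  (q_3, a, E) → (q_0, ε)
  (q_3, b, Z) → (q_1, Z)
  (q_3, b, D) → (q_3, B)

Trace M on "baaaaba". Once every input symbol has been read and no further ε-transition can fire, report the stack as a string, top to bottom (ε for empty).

DZ

(q_0, baaaaba, Z)
  read b, top Z: go to q_0, push DZ → (q_0, aaaaba, DZ)
  read a, top D: go to q_2, push BD → (q_2, aaaba, BDZ)
  ε-move, top B: go to q_1, push ε → (q_1, aaaba, DZ)
  read a, top D: go to q_3, push BD → (q_3, aaba, BDZ)
  read a, top B: go to q_2, push ε → (q_2, aba, DZ)
  read a, top D: go to q_3, push DD → (q_3, ba, DDZ)
  read b, top D: go to q_3, push B → (q_3, a, BDZ)
  read a, top B: go to q_2, push ε → (q_2, ε, DZ)
All input consumed in state q_2 with stack DZ.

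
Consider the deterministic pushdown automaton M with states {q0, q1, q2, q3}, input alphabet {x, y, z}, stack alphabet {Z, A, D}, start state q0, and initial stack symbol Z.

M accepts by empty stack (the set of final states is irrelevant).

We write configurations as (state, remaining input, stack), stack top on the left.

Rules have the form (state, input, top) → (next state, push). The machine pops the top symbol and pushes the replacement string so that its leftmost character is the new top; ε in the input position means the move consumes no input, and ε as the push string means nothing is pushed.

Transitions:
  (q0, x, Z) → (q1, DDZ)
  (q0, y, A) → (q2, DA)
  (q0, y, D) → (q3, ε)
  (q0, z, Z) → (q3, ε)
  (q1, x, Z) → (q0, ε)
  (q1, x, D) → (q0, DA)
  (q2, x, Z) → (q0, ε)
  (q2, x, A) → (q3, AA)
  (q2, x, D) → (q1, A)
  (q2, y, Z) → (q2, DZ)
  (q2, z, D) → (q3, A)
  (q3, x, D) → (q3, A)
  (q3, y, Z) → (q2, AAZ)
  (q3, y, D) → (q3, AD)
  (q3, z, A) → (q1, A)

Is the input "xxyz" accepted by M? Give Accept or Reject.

(q0, xxyz, Z)
  read x, top Z: go to q1, push DDZ → (q1, xyz, DDZ)
  read x, top D: go to q0, push DA → (q0, yz, DADZ)
  read y, top D: go to q3, push ε → (q3, z, ADZ)
  read z, top A: go to q1, push A → (q1, ε, ADZ)
All input consumed; stack is ADZ, not empty, and no further ε-move applies.

Reject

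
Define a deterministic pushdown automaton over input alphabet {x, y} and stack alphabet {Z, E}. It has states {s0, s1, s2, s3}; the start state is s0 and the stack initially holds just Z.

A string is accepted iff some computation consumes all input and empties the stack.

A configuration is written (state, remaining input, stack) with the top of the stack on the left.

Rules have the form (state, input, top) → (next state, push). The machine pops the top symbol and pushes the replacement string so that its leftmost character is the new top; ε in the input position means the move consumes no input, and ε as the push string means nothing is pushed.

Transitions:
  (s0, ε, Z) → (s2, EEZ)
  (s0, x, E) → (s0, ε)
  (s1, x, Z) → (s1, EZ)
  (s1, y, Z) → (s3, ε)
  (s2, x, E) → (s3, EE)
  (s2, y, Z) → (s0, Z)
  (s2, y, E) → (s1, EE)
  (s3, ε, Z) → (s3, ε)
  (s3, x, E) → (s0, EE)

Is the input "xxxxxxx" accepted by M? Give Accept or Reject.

Reject

(s0, xxxxxxx, Z) ⊢ (s2, xxxxxxx, EEZ) ⊢ (s3, xxxxxx, EEEZ) ⊢ (s0, xxxxx, EEEEZ) ⊢ (s0, xxxx, EEEZ) ⊢ (s0, xxx, EEZ) ⊢ (s0, xx, EZ) ⊢ (s0, x, Z) ⊢ (s2, x, EEZ) ⊢ (s3, ε, EEEZ)
All input consumed; stack is EEEZ, not empty, and no further ε-move applies.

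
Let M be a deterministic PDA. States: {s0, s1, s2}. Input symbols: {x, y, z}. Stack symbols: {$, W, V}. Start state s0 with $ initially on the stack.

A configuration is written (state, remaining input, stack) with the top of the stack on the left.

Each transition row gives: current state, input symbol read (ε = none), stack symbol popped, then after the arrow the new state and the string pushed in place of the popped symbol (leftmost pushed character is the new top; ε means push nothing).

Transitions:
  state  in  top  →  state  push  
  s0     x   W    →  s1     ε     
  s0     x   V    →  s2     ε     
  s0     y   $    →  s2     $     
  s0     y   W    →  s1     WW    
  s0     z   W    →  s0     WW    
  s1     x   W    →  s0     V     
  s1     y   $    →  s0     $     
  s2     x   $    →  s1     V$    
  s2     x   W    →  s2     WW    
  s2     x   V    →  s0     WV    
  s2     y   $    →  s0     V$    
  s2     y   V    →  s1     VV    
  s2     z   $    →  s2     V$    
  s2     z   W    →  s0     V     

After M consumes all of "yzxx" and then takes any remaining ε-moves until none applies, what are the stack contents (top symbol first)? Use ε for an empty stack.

V$

(s0, yzxx, $)
  read y, top $: go to s2, push $ → (s2, zxx, $)
  read z, top $: go to s2, push V$ → (s2, xx, V$)
  read x, top V: go to s0, push WV → (s0, x, WV$)
  read x, top W: go to s1, push ε → (s1, ε, V$)
All input consumed in state s1 with stack V$.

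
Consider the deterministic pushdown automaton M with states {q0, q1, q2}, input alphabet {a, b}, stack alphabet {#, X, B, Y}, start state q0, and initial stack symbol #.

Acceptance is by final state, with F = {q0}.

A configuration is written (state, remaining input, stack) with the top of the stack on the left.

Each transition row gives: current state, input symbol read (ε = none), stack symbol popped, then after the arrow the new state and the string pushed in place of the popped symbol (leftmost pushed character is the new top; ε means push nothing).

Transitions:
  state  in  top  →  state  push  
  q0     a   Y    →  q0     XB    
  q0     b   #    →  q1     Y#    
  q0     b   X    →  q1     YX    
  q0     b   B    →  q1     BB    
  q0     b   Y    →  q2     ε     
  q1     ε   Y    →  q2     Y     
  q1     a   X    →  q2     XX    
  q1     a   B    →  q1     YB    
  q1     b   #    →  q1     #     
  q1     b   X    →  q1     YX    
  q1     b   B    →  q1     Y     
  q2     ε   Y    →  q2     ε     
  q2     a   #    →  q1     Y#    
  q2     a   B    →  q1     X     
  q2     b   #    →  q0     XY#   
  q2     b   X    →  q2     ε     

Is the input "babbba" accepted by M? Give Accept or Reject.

(q0, babbba, #) ⊢ (q1, abbba, Y#) ⊢ (q2, abbba, Y#) ⊢ (q2, abbba, #) ⊢ (q1, bbba, Y#) ⊢ (q2, bbba, Y#) ⊢ (q2, bbba, #) ⊢ (q0, bba, XY#) ⊢ (q1, ba, YXY#) ⊢ (q2, ba, YXY#) ⊢ (q2, ba, XY#) ⊢ (q2, a, Y#) ⊢ (q2, a, #) ⊢ (q1, ε, Y#) ⊢ (q2, ε, Y#) ⊢ (q2, ε, #)
All input consumed; state q2 ∉ F and no further ε-move applies.

Reject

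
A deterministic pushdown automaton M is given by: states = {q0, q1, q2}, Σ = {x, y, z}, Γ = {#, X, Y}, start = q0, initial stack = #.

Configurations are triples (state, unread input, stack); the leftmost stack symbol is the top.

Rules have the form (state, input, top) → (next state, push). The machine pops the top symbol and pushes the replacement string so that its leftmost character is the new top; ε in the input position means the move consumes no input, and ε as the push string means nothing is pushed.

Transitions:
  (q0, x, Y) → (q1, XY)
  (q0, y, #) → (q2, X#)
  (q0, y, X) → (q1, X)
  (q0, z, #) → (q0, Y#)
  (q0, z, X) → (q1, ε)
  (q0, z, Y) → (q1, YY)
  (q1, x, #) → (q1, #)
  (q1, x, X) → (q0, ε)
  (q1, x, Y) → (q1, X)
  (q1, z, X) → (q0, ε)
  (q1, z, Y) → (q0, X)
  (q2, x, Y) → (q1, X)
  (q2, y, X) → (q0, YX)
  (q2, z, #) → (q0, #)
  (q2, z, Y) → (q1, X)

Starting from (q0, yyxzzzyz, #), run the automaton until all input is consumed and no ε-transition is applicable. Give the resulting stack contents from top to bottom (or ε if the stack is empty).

(q0, yyxzzzyz, #) ⊢ (q2, yxzzzyz, X#) ⊢ (q0, xzzzyz, YX#) ⊢ (q1, zzzyz, XYX#) ⊢ (q0, zzyz, YX#) ⊢ (q1, zyz, YYX#) ⊢ (q0, yz, XYX#) ⊢ (q1, z, XYX#) ⊢ (q0, ε, YX#)
All input consumed in state q0 with stack YX#.

YX#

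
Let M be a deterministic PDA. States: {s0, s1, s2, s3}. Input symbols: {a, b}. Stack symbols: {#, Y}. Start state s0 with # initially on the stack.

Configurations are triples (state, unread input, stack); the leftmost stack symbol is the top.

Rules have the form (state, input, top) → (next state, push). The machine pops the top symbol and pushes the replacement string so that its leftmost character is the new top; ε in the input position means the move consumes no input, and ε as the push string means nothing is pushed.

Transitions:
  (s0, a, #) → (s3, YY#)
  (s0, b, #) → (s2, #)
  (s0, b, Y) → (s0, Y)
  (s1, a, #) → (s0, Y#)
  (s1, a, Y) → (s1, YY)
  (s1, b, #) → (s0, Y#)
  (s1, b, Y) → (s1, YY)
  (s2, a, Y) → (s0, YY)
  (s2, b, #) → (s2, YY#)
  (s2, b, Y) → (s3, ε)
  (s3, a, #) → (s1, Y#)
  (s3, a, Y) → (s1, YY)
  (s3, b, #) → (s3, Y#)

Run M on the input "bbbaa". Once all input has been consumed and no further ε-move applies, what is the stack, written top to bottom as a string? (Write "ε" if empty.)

(s0, bbbaa, #)
  read b, top #: go to s2, push # → (s2, bbaa, #)
  read b, top #: go to s2, push YY# → (s2, baa, YY#)
  read b, top Y: go to s3, push ε → (s3, aa, Y#)
  read a, top Y: go to s1, push YY → (s1, a, YY#)
  read a, top Y: go to s1, push YY → (s1, ε, YYY#)
All input consumed in state s1 with stack YYY#.

YYY#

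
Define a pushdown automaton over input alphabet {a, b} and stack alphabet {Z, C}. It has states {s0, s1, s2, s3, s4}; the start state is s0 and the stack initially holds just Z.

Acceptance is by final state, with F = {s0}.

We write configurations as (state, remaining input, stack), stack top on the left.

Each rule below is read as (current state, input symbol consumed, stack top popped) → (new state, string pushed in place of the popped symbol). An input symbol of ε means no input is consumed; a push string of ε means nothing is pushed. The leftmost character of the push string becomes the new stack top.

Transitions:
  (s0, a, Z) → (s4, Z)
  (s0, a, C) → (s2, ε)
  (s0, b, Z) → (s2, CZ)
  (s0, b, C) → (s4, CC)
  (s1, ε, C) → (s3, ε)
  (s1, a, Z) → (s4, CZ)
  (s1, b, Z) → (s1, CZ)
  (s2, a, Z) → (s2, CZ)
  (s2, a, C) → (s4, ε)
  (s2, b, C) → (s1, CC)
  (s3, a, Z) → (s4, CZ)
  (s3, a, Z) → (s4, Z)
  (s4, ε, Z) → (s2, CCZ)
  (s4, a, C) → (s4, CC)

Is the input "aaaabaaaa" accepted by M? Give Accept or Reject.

No computation consumes all input and reaches a final state.

Reject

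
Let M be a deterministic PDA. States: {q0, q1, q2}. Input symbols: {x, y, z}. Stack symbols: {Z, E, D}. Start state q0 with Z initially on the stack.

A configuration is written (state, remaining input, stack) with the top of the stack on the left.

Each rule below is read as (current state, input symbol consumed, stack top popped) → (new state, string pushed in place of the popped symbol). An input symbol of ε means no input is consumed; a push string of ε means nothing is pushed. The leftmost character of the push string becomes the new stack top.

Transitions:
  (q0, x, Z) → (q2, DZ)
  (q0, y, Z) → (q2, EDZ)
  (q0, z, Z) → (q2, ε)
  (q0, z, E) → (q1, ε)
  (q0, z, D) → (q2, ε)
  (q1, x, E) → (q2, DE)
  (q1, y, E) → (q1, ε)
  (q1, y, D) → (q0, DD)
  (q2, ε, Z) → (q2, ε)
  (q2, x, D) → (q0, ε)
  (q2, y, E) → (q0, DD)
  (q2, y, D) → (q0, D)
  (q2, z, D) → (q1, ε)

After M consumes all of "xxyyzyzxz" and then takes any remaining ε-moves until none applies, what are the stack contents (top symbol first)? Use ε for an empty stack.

(q0, xxyyzyzxz, Z) ⊢ (q2, xyyzyzxz, DZ) ⊢ (q0, yyzyzxz, Z) ⊢ (q2, yzyzxz, EDZ) ⊢ (q0, zyzxz, DDDZ) ⊢ (q2, yzxz, DDZ) ⊢ (q0, zxz, DDZ) ⊢ (q2, xz, DZ) ⊢ (q0, z, Z) ⊢ (q2, ε, ε)
All input consumed in state q2 with stack ε.

ε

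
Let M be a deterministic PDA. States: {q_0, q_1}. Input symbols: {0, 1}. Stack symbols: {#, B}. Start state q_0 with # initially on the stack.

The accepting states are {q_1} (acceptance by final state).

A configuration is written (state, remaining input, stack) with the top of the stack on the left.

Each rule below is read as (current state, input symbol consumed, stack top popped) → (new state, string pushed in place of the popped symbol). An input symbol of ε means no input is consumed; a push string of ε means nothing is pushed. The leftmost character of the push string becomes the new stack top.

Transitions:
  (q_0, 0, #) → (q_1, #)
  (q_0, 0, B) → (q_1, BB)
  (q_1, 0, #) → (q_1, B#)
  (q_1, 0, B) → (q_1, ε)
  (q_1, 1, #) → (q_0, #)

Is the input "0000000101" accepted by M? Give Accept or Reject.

(q_0, 0000000101, #)
  read 0, top #: go to q_1, push # → (q_1, 000000101, #)
  read 0, top #: go to q_1, push B# → (q_1, 00000101, B#)
  read 0, top B: go to q_1, push ε → (q_1, 0000101, #)
  read 0, top #: go to q_1, push B# → (q_1, 000101, B#)
  read 0, top B: go to q_1, push ε → (q_1, 00101, #)
  read 0, top #: go to q_1, push B# → (q_1, 0101, B#)
  read 0, top B: go to q_1, push ε → (q_1, 101, #)
  read 1, top #: go to q_0, push # → (q_0, 01, #)
  read 0, top #: go to q_1, push # → (q_1, 1, #)
  read 1, top #: go to q_0, push # → (q_0, ε, #)
All input consumed; state q_0 ∉ F and no further ε-move applies.

Reject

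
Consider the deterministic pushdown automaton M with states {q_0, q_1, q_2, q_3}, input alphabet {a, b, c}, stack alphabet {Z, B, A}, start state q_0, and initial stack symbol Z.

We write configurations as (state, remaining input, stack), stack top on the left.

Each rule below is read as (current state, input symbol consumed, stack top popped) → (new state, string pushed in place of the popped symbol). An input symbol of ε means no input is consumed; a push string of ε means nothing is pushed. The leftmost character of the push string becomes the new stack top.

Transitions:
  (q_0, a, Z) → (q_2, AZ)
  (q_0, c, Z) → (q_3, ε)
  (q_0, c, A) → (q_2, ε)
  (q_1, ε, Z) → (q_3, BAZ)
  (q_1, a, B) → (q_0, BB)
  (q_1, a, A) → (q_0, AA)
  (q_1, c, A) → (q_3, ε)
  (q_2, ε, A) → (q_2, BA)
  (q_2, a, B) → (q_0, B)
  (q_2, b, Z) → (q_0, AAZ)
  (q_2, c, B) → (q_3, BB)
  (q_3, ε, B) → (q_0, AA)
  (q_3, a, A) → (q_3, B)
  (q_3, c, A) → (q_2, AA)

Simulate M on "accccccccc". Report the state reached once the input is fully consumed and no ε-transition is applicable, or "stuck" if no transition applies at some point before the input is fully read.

q_0

(q_0, accccccccc, Z) ⊢ (q_2, ccccccccc, AZ) ⊢ (q_2, ccccccccc, BAZ) ⊢ (q_3, cccccccc, BBAZ) ⊢ (q_0, cccccccc, AABAZ) ⊢ (q_2, ccccccc, ABAZ) ⊢ (q_2, ccccccc, BABAZ) ⊢ (q_3, cccccc, BBABAZ) ⊢ (q_0, cccccc, AABABAZ) ⊢ (q_2, ccccc, ABABAZ) ⊢ (q_2, ccccc, BABABAZ) ⊢ (q_3, cccc, BBABABAZ) ⊢ (q_0, cccc, AABABABAZ) ⊢ (q_2, ccc, ABABABAZ) ⊢ (q_2, ccc, BABABABAZ) ⊢ (q_3, cc, BBABABABAZ) ⊢ (q_0, cc, AABABABABAZ) ⊢ (q_2, c, ABABABABAZ) ⊢ (q_2, c, BABABABABAZ) ⊢ (q_3, ε, BBABABABABAZ) ⊢ (q_0, ε, AABABABABABAZ)
All input consumed; M is in state q_0.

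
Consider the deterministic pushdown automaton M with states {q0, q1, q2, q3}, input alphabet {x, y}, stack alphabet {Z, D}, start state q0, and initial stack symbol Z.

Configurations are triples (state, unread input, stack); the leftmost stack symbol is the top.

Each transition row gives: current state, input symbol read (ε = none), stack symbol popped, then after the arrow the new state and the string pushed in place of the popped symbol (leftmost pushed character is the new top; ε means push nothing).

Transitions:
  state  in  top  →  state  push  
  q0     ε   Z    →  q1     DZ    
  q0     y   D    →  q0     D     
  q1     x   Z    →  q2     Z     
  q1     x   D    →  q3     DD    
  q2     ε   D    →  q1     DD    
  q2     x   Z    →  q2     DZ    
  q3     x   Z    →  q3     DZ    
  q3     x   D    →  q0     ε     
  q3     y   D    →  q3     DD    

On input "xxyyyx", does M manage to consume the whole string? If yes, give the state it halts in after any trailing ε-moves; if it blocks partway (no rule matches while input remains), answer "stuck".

stuck

(q0, xxyyyx, Z)
  ε-move, top Z: go to q1, push DZ → (q1, xxyyyx, DZ)
  read x, top D: go to q3, push DD → (q3, xyyyx, DDZ)
  read x, top D: go to q0, push ε → (q0, yyyx, DZ)
  read y, top D: go to q0, push D → (q0, yyx, DZ)
  read y, top D: go to q0, push D → (q0, yx, DZ)
  read y, top D: go to q0, push D → (q0, x, DZ)
No transition for (q0, x, top D); M blocks with input x remaining.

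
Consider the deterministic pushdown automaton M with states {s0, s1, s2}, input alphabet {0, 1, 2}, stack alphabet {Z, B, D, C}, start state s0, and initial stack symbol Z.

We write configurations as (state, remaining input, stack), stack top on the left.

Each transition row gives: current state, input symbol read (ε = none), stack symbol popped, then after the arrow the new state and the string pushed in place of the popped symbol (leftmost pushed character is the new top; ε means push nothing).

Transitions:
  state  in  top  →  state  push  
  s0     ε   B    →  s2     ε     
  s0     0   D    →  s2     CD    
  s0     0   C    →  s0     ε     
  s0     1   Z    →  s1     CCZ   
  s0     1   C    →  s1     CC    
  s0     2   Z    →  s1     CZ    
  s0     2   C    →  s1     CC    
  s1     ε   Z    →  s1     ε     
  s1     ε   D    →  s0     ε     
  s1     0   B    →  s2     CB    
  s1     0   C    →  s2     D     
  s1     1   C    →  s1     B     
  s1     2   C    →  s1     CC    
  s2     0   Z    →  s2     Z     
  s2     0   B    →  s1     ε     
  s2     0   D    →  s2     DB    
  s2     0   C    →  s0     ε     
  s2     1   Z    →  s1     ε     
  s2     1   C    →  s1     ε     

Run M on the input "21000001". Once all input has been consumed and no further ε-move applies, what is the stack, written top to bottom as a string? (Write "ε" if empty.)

(s0, 21000001, Z)
  read 2, top Z: go to s1, push CZ → (s1, 1000001, CZ)
  read 1, top C: go to s1, push B → (s1, 000001, BZ)
  read 0, top B: go to s2, push CB → (s2, 00001, CBZ)
  read 0, top C: go to s0, push ε → (s0, 0001, BZ)
  ε-move, top B: go to s2, push ε → (s2, 0001, Z)
  read 0, top Z: go to s2, push Z → (s2, 001, Z)
  read 0, top Z: go to s2, push Z → (s2, 01, Z)
  read 0, top Z: go to s2, push Z → (s2, 1, Z)
  read 1, top Z: go to s1, push ε → (s1, ε, ε)
All input consumed in state s1 with stack ε.

ε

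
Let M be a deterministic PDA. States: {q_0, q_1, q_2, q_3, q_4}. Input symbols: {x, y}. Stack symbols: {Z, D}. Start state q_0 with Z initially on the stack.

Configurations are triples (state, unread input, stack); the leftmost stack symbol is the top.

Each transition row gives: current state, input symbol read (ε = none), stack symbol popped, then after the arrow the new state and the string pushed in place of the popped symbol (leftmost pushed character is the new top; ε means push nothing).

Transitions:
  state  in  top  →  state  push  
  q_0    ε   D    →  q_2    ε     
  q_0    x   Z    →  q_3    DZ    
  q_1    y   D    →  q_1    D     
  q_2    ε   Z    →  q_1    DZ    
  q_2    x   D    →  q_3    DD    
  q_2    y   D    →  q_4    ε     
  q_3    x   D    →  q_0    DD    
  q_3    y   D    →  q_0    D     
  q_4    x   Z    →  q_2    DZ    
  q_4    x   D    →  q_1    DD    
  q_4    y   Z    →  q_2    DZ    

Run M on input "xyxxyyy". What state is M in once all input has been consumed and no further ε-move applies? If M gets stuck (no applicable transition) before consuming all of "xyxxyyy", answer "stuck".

(q_0, xyxxyyy, Z)
  read x, top Z: go to q_3, push DZ → (q_3, yxxyyy, DZ)
  read y, top D: go to q_0, push D → (q_0, xxyyy, DZ)
  ε-move, top D: go to q_2, push ε → (q_2, xxyyy, Z)
  ε-move, top Z: go to q_1, push DZ → (q_1, xxyyy, DZ)
No transition for (q_1, x, top D); M blocks with input xxyyy remaining.

stuck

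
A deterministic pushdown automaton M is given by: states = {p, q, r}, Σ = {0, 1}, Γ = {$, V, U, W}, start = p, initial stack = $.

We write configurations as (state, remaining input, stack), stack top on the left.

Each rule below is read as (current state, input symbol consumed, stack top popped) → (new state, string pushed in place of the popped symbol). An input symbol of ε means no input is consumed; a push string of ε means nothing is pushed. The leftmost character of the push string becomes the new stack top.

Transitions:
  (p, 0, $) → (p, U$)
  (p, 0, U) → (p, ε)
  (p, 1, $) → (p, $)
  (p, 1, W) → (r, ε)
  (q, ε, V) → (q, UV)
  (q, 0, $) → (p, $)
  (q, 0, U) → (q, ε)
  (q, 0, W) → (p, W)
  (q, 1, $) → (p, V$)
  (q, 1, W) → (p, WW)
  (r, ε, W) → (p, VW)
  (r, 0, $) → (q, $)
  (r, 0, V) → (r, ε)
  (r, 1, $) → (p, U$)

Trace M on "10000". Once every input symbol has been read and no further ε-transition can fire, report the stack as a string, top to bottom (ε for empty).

(p, 10000, $) ⊢ (p, 0000, $) ⊢ (p, 000, U$) ⊢ (p, 00, $) ⊢ (p, 0, U$) ⊢ (p, ε, $)
All input consumed in state p with stack $.

$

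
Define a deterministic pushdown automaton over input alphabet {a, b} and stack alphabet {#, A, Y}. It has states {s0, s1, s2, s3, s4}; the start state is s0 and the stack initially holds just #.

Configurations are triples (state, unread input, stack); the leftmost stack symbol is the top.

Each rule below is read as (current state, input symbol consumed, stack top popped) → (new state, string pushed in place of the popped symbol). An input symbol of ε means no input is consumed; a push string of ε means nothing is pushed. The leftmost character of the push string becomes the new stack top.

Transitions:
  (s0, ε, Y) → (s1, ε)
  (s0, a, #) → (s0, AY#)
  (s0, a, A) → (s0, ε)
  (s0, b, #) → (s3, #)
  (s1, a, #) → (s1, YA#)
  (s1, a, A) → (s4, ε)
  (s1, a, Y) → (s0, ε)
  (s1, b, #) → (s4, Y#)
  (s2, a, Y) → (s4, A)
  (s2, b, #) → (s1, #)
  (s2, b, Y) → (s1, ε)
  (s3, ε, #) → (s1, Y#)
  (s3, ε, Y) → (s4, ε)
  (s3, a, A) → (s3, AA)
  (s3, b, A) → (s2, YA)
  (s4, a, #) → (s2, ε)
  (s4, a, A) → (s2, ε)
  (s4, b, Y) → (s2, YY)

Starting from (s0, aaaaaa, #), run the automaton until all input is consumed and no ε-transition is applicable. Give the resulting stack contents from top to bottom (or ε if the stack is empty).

(s0, aaaaaa, #)
  read a, top #: go to s0, push AY# → (s0, aaaaa, AY#)
  read a, top A: go to s0, push ε → (s0, aaaa, Y#)
  ε-move, top Y: go to s1, push ε → (s1, aaaa, #)
  read a, top #: go to s1, push YA# → (s1, aaa, YA#)
  read a, top Y: go to s0, push ε → (s0, aa, A#)
  read a, top A: go to s0, push ε → (s0, a, #)
  read a, top #: go to s0, push AY# → (s0, ε, AY#)
All input consumed in state s0 with stack AY#.

AY#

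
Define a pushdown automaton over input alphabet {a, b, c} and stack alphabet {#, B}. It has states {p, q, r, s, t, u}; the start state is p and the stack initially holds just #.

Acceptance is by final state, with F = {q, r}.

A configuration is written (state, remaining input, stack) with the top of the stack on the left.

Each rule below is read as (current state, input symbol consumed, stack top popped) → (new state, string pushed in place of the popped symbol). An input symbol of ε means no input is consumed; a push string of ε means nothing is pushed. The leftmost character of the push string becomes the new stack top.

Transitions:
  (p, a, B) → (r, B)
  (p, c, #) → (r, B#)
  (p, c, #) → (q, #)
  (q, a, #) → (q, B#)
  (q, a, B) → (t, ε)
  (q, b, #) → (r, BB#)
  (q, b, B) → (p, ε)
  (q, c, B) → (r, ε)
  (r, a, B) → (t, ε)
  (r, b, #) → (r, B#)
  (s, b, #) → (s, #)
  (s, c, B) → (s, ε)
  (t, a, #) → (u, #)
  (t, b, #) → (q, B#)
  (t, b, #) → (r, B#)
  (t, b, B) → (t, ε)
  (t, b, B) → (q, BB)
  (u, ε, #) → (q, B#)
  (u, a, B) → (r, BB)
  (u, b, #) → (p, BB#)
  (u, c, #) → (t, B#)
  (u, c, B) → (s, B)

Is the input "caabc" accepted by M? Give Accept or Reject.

Accept

One accepting computation: (p, caabc, #) ⊢ (q, aabc, #) ⊢ (q, abc, B#) ⊢ (t, bc, #) ⊢ (q, c, B#) ⊢ (r, ε, #)
All input consumed and state r ∈ F.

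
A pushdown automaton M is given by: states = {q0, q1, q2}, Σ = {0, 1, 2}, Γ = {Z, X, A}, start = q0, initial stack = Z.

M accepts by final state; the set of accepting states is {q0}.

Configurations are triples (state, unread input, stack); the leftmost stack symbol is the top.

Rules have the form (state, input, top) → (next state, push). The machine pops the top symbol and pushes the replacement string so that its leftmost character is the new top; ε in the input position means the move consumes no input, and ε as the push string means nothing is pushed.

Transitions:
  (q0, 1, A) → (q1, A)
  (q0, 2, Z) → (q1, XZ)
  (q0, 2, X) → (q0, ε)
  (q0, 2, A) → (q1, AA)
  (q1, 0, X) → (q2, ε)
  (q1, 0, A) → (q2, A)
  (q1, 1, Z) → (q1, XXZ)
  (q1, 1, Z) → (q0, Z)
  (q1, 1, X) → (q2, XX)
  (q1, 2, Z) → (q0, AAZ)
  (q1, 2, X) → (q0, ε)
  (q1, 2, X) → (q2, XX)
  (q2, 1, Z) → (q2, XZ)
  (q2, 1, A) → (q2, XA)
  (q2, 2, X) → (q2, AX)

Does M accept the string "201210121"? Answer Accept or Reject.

Reject

No computation consumes all input and reaches a final state.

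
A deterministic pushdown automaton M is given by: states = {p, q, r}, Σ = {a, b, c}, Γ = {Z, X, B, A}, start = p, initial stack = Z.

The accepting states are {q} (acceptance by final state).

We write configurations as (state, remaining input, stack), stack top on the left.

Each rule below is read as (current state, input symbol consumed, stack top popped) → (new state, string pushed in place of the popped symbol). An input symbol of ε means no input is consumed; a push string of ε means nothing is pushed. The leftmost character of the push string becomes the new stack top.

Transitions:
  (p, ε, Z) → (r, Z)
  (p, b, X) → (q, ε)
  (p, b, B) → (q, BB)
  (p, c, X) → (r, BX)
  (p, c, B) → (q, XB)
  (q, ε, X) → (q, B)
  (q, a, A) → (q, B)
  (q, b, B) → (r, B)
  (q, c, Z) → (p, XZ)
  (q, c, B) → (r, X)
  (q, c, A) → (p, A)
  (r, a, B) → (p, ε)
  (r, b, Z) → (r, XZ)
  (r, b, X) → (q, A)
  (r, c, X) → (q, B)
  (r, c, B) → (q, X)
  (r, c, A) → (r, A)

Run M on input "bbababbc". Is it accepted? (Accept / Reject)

(p, bbababbc, Z)
  ε-move, top Z: go to r, push Z → (r, bbababbc, Z)
  read b, top Z: go to r, push XZ → (r, bababbc, XZ)
  read b, top X: go to q, push A → (q, ababbc, AZ)
  read a, top A: go to q, push B → (q, babbc, BZ)
  read b, top B: go to r, push B → (r, abbc, BZ)
  read a, top B: go to p, push ε → (p, bbc, Z)
  ε-move, top Z: go to r, push Z → (r, bbc, Z)
  read b, top Z: go to r, push XZ → (r, bc, XZ)
  read b, top X: go to q, push A → (q, c, AZ)
  read c, top A: go to p, push A → (p, ε, AZ)
All input consumed; state p ∉ F and no further ε-move applies.

Reject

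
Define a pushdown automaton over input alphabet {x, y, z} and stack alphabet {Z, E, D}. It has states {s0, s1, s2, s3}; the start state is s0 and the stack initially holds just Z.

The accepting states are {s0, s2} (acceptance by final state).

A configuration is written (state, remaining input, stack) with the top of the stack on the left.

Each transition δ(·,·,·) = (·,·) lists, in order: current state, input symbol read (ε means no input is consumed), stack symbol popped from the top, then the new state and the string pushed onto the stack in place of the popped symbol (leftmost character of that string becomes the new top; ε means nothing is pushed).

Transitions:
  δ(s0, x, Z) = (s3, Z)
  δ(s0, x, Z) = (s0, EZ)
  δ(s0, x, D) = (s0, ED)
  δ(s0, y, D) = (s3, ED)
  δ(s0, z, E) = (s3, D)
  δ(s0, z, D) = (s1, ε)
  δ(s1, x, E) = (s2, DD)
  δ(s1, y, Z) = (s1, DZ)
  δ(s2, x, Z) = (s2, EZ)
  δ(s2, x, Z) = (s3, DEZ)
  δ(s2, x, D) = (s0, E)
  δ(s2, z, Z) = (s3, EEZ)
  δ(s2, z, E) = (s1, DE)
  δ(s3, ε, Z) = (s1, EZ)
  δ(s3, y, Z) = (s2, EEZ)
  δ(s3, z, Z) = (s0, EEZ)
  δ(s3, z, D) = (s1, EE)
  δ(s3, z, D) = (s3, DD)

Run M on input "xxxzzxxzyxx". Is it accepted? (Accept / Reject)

Reject

No computation consumes all input and reaches a final state.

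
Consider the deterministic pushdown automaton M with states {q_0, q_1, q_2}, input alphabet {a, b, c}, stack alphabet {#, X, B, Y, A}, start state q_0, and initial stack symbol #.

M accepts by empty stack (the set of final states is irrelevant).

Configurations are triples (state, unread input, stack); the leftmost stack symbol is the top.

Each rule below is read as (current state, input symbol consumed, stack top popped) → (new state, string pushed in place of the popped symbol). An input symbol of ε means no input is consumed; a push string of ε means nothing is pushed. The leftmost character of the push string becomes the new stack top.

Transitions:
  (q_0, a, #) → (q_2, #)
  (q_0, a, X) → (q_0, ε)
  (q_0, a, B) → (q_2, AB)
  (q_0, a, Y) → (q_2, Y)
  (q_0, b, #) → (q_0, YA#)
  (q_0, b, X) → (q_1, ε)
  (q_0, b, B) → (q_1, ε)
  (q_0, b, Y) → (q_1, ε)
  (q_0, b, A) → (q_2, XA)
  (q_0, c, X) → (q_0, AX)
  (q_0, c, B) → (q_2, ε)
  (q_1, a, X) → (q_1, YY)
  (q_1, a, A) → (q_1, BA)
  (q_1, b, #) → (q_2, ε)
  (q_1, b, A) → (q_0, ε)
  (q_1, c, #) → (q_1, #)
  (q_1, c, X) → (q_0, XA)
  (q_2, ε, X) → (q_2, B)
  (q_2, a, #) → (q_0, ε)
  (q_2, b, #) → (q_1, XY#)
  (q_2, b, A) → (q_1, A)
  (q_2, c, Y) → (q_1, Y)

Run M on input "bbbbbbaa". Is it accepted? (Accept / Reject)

Accept

(q_0, bbbbbbaa, #)
  read b, top #: go to q_0, push YA# → (q_0, bbbbbaa, YA#)
  read b, top Y: go to q_1, push ε → (q_1, bbbbaa, A#)
  read b, top A: go to q_0, push ε → (q_0, bbbaa, #)
  read b, top #: go to q_0, push YA# → (q_0, bbaa, YA#)
  read b, top Y: go to q_1, push ε → (q_1, baa, A#)
  read b, top A: go to q_0, push ε → (q_0, aa, #)
  read a, top #: go to q_2, push # → (q_2, a, #)
  read a, top #: go to q_0, push ε → (q_0, ε, ε)
All input consumed and the stack is empty.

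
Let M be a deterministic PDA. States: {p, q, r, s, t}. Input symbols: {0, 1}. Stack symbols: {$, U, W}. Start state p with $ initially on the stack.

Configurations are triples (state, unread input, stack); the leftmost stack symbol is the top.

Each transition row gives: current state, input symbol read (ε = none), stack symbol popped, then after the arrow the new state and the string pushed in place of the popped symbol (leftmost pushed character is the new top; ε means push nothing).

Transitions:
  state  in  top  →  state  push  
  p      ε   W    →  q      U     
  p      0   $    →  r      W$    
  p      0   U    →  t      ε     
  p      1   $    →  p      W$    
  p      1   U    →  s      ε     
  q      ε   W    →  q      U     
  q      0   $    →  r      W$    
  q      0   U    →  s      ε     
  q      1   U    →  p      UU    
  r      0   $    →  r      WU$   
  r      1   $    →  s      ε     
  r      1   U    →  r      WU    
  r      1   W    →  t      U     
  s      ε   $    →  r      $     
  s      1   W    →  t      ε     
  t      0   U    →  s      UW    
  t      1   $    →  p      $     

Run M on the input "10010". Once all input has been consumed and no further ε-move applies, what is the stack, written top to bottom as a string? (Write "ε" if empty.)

UWU$

(p, 10010, $)
  read 1, top $: go to p, push W$ → (p, 0010, W$)
  ε-move, top W: go to q, push U → (q, 0010, U$)
  read 0, top U: go to s, push ε → (s, 010, $)
  ε-move, top $: go to r, push $ → (r, 010, $)
  read 0, top $: go to r, push WU$ → (r, 10, WU$)
  read 1, top W: go to t, push U → (t, 0, UU$)
  read 0, top U: go to s, push UW → (s, ε, UWU$)
All input consumed in state s with stack UWU$.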